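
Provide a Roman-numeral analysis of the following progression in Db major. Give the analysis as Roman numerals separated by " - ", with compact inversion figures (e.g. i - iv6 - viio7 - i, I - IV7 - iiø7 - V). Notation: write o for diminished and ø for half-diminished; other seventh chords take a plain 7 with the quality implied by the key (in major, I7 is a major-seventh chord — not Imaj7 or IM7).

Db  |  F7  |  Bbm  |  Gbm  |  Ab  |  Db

Db: major triad on Db = scale degree 1 → I.
F7: chromatic; F is V of vi, so V7/vi.
Bbm: root Bb is the submediant; minor triad there is vi.
Gbm: Gb with this quality isn't in the key; it's iv, borrowed from the parallel minor.
Ab has root Ab, degree 5 in Db major, so V.
Db: major triad on Db = scale degree 1 → I.

I - V7/vi - vi - iv - V - I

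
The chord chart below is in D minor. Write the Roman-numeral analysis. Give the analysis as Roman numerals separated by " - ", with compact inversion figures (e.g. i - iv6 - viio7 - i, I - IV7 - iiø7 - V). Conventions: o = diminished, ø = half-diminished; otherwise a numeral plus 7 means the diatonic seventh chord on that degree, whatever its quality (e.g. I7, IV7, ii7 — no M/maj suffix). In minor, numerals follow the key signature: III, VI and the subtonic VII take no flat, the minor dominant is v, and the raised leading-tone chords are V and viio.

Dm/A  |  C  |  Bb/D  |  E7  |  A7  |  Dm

Dm/A: minor triad on D = scale degree 1 → i64.
C: major triad on C = scale degree 7 → VII.
Bb/D: major triad on Bb = scale degree 6 → VI6.
E7 is the secondary dominant of V (dominant seventh chord on E): V7/V.
A7 has root A, degree 5 in D minor, so V7.
Dm: minor triad on D = scale degree 1 → i.

i64 - VII - VI6 - V7/V - V7 - i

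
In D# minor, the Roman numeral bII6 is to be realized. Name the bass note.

bII in D# minor has root E; the chord is E-G#-B.
The figure 6 means first inversion — the third is in the bass.

G#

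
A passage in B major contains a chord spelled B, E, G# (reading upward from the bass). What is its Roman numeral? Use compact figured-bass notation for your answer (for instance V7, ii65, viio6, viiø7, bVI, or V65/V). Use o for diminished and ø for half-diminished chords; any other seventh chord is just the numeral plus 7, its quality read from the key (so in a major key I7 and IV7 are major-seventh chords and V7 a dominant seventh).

Stacked in thirds the chord is E-G#-B: a major triad on E.
E is scale degree 4 in B major, and a major triad on that degree is written IV.
With B in the bass the chord is in second inversion, so the figured bass is 64.

IV64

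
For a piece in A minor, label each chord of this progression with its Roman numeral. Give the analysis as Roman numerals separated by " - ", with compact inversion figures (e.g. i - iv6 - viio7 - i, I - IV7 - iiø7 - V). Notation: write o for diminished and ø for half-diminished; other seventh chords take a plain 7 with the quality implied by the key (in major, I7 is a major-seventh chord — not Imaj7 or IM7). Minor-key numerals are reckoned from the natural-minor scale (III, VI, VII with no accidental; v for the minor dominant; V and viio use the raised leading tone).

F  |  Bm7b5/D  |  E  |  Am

F: major triad on F = scale degree 6 → VI.
Bm7b5/D has root B, degree 2 in A minor, so iiø65.
E: major triad on E = scale degree 5 → V.
Am: minor triad on A = scale degree 1 → i.

VI - iiø65 - V - i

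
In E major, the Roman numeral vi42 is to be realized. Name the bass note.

vi in E major has root C#; the chord is C#-E-G#-B.
The figure 42 means third inversion — the seventh is in the bass.

B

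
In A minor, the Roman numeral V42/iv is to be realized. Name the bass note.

The applied chord V42/iv is rooted on A: A-C#-E-G.
The figure 42 means third inversion — the seventh is in the bass.

G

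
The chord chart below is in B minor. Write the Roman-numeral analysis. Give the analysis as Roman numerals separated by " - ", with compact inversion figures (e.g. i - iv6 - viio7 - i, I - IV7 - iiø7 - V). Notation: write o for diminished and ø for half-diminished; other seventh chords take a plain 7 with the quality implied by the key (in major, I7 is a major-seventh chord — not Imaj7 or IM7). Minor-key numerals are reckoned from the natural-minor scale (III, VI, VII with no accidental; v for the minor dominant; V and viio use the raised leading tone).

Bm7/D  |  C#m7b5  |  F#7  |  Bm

Bm7/D: root B is the tonic; minor seventh chord there is i65.
C#m7b5: half-diminished seventh chord on C# = scale degree 2 → iiø7.
F#7 has root F#, degree 5 in B minor, so V7.
Bm has root B, degree 1 in B minor, so i.

i65 - iiø7 - V7 - i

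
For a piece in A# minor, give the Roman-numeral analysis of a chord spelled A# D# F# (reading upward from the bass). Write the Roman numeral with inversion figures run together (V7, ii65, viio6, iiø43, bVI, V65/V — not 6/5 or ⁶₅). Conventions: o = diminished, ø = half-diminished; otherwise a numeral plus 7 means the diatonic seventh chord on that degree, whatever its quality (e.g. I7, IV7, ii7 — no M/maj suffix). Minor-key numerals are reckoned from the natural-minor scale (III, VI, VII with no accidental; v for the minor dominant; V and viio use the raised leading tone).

iv64

The pitches D#-F#-A# form a minor triad rooted on D#.
D# is scale degree 4 in A# minor, and a minor triad on that degree is written iv.
With A# in the bass the chord is in second inversion, so the figured bass is 64.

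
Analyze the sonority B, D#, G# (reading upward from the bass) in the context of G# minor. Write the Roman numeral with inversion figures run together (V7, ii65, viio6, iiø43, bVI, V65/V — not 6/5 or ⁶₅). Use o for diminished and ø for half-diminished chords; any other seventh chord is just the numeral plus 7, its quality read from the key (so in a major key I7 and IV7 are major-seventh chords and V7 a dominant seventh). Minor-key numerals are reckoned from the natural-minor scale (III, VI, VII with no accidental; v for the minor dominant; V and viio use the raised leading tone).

Stacked in thirds the chord is G#-B-D#: a minor triad on G#.
G# is scale degree 1 in G# minor, and a minor triad on that degree is written i.
With B in the bass the chord is in first inversion, so the figured bass is 6.

i6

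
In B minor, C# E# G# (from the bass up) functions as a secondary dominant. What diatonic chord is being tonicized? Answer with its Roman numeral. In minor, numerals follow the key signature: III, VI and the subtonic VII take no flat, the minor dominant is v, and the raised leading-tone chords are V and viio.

V

The chord is a major triad on C#.
A dominant resolves down a perfect fifth: C# → F#. In B minor, F# is scale degree 5, i.e. V.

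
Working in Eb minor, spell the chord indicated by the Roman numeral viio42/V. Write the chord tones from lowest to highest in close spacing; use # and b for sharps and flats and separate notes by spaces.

Gb A C Eb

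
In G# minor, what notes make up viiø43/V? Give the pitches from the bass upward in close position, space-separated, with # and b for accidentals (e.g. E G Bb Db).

The slash marks an applied leading-tone chord: viio of V. In G# minor, V is D#, so the leading tone to it is C##, a half step below.
Building a half-diminished seventh chord on C## gives C##-E#-G#-B#.
The figured bass 43 indicates second inversion, placing the fifth (G#) in the bass: G#-B#-C##-E#.

G# B# C## E#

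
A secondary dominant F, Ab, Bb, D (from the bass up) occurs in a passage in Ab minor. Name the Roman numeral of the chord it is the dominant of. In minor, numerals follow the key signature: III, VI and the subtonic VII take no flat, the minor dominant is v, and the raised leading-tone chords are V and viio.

V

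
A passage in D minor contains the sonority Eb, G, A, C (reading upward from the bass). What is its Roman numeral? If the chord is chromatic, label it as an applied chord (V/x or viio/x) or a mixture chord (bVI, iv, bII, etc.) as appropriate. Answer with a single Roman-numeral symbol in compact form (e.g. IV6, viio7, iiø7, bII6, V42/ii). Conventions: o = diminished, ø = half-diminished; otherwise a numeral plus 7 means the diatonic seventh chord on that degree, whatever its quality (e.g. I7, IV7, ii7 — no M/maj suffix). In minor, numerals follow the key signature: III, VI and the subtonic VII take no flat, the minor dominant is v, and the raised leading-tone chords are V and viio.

viiø43/VI

Stacked in thirds the chord is A-C-Eb-G: a half-diminished seventh chord on A.
A sits a half step below Bb (VI in D minor); a diminished chord there is the applied leading-tone chord of VI.
With Eb in the bass the chord is in second inversion, so the figured bass is 43.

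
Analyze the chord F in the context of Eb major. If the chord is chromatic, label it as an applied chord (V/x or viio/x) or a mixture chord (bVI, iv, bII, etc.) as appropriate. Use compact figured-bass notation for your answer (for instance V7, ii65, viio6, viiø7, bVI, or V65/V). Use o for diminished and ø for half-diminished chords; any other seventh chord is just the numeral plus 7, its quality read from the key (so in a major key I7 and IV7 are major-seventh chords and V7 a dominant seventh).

Stacked in thirds the chord is F-A-C: a major triad on F.
F is not a diatonic chord root with this quality in Eb major, but it lies a perfect fifth above Bb (V), so the chord functions as an applied dominant of V.

V/V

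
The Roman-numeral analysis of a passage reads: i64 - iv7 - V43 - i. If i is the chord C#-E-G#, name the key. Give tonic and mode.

i is given as C#-E-G# — a minor triad with root C#.
If C# is scale degree 1 and the mode makes that degree carry a minor triad, the tonic is C# and the mode is minor.

C# minor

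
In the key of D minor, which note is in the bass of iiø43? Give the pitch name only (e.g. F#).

Bb

iiø in D minor has root E; the chord is E-G-Bb-D.
The figure 43 means second inversion — the fifth is in the bass.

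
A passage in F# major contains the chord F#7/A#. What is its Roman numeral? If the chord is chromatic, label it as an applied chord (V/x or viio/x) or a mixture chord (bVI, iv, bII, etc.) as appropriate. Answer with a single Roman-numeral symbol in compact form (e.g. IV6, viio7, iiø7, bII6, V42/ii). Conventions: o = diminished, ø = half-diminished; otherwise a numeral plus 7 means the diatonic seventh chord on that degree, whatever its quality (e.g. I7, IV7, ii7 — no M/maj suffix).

The pitches F#-A#-C#-E form a dominant seventh chord rooted on F#.
F# is not a diatonic chord root with this quality in F# major, but it lies a perfect fifth above B (IV), so the chord functions as an applied dominant of IV.
With A# in the bass the chord is in first inversion, so the figured bass is 65.

V65/IV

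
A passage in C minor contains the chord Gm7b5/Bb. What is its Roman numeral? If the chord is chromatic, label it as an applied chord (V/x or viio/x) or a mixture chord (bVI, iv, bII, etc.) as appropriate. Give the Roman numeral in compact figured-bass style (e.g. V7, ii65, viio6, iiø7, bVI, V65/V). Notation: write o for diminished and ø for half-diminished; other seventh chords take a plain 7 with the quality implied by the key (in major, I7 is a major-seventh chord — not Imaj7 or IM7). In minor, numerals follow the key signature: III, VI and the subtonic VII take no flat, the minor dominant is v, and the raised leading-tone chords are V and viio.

Stacked in thirds the chord is G-Bb-Db-F: a half-diminished seventh chord on G.
G sits a half step below Ab (VI in C minor); a diminished chord there is the applied leading-tone chord of VI.
With Bb in the bass the chord is in first inversion, so the figured bass is 65.

viiø65/VI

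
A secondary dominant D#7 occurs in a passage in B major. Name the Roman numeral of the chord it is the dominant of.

The chord is a dominant seventh chord on D#.
A dominant resolves down a perfect fifth: D# → G#. In B major, G# is scale degree 6, i.e. vi.

vi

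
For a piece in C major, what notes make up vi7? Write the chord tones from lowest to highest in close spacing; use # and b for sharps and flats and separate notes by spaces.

A C E G

In C major, the submediant is A, and the diatonic chord built there is a minor seventh chord.
That chord is spelled A-C-E-G.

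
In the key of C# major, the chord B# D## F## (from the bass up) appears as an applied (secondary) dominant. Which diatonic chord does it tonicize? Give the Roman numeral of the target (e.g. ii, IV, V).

iii

The chord is a major triad on B#.
A dominant resolves down a perfect fifth: B# → E#. In C# major, E# is scale degree 3, i.e. iii.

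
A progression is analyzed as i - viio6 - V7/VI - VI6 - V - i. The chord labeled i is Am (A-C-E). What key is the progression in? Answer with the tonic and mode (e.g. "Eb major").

i is given as A-C-E — a minor triad with root A.
If A is scale degree 1 and the mode makes that degree carry a minor triad, the tonic is A and the mode is minor.

A minor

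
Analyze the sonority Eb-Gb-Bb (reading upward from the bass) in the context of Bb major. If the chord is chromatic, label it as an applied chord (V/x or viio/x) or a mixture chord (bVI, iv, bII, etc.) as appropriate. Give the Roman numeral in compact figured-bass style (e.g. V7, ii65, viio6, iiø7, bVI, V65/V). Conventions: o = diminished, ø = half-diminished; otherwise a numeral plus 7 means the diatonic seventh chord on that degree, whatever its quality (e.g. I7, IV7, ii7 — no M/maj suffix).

The pitches Eb-Gb-Bb form a minor triad rooted on Eb.
Eb is the fourth degree of Bb major. This is the minor subdominant, borrowed from the parallel minor.

iv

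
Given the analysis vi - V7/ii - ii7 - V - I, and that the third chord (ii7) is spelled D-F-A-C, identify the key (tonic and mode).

ii7 is given as D-F-A-C — a minor seventh chord with root D.
Counting down one scale step from D places the tonic on C; a minor seventh chord on degree 2 is diatonic only in major.

C major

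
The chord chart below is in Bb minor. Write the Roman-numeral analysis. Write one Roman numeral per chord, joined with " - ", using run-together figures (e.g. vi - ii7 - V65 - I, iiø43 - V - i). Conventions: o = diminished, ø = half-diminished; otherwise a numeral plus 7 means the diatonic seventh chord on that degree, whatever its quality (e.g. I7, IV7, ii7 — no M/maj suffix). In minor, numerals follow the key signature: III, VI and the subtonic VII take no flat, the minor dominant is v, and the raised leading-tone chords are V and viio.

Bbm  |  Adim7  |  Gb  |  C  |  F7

i - viio7 - VI - V/V - V7

Bbm has root Bb, degree 1 in Bb minor, so i.
Adim7: fully diminished seventh chord on A = scale degree 7 → viio7.
Gb: root Gb is the submediant; major triad there is VI.
C: chromatic; C is V of V, so V/V.
F7: dominant seventh chord on F = scale degree 5 → V7.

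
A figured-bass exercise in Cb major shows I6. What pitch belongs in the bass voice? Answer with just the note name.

I in Cb major has root Cb; the chord is Cb-Eb-Gb.
The figure 6 means first inversion — the third is in the bass.

Eb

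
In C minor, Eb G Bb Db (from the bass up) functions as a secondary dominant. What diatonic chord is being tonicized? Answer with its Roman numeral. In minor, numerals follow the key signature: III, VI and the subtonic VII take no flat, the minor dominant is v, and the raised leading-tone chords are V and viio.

The chord is a dominant seventh chord on Eb.
A dominant resolves down a perfect fifth: Eb → Ab. In C minor, Ab is scale degree 6, i.e. VI.

VI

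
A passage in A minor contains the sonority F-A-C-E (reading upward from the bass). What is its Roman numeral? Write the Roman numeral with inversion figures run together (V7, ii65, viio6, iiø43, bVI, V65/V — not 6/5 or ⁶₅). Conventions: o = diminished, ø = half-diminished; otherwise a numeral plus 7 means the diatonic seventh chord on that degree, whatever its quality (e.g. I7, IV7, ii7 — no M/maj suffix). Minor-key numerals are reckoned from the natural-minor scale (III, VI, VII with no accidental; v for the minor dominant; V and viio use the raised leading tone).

Stacked in thirds the chord is F-A-C-E: a major seventh chord on F.
F is scale degree 6 in A minor, and a major seventh chord on that degree is written VI7.

VI7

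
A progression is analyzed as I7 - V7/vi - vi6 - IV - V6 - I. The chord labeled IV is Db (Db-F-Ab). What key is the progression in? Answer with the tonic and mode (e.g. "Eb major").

The chord Db is a major triad rooted on Db; its label is IV.
If Db is scale degree 4 and the mode makes that degree carry a major triad, the tonic is Ab and the mode is major.

Ab major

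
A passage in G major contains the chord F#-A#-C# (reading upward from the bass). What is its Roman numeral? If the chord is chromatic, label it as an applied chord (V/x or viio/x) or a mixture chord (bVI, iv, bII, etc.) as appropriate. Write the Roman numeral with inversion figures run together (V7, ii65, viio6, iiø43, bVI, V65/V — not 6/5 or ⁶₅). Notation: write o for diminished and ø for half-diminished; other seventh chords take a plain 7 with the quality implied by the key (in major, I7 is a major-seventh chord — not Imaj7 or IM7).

V/iii

The pitches F#-A#-C# form a major triad rooted on F#.
F# is not a diatonic chord root with this quality in G major, but it lies a perfect fifth above B (iii), so the chord functions as an applied dominant of iii.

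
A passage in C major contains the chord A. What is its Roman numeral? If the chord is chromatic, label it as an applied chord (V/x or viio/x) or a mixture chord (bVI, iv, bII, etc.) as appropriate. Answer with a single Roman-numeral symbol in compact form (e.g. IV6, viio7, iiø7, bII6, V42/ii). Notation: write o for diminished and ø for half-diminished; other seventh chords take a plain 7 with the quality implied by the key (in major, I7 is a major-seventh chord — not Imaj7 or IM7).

V/ii

Stacked in thirds the chord is A-C#-E: a major triad on A.
A is not a diatonic chord root with this quality in C major, but it lies a perfect fifth above D (ii), so the chord functions as an applied dominant of ii.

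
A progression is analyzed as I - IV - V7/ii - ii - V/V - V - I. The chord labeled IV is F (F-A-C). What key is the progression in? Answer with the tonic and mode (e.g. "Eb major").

The anchor chord is a major triad on F, labeled IV.
Counting down 3 scale steps from F places the tonic on C; a major triad on degree 4 is diatonic only in major.

C major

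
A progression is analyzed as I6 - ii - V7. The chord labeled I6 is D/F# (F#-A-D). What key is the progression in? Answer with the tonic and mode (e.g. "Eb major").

D major

The anchor chord is a major triad on D, labeled I6.
If D is scale degree 1 and the mode makes that degree carry a major triad, the tonic is D and the mode is major.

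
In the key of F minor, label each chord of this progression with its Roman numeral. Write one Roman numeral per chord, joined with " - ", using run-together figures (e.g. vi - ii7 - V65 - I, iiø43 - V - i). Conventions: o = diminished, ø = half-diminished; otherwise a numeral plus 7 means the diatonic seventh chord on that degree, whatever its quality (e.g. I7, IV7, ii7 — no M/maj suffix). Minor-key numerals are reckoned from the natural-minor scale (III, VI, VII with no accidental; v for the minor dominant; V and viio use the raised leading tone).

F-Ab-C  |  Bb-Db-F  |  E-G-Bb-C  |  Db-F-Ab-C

F-Ab-C: minor triad on F = scale degree 1 → i.
Bb-Db-F has root Bb, degree 4 in F minor, so iv.
E-G-Bb-C: dominant seventh chord on C = scale degree 5 → V65.
Db-F-Ab-C has root Db, degree 6 in F minor, so VI7.

i - iv - V65 - VI7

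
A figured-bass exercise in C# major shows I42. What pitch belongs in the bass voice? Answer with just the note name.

B#

I in C# major has root C#; the chord is C#-E#-G#-B#.
The figure 42 means third inversion — the seventh is in the bass.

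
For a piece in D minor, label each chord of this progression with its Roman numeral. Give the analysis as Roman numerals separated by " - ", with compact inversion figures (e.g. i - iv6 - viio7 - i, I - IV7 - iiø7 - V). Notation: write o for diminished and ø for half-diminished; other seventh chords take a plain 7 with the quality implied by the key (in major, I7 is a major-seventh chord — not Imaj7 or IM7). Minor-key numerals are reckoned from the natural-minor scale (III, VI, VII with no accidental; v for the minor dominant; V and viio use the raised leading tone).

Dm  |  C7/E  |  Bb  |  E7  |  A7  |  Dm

Dm: minor triad on D = scale degree 1 → i.
C7/E: dominant seventh chord on C = scale degree 7 → VII65.
Bb has root Bb, degree 6 in D minor, so VI.
E7: a dominant seventh chord on E, the applied dominant of V → V7/V.
A7: dominant seventh chord on A = scale degree 5 → V7.
Dm: minor triad on D = scale degree 1 → i.

i - VII65 - VI - V7/V - V7 - i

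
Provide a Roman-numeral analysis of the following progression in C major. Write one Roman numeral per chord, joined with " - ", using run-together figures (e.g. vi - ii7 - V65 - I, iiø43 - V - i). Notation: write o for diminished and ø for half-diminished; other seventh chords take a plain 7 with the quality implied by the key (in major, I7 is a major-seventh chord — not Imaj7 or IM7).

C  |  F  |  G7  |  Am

I - IV - V7 - vi

C has root C, degree 1 in C major, so I.
F: root F is the subdominant; major triad there is IV.
G7: dominant seventh chord on G = scale degree 5 → V7.
Am: minor triad on A = scale degree 6 → vi.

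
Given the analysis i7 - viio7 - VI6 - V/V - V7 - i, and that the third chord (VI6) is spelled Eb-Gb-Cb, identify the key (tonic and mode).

The anchor chord is a major triad on Cb, labeled VI6.
If Cb is scale degree 6 and the mode makes that degree carry a major triad, the tonic is Eb and the mode is minor.

Eb minor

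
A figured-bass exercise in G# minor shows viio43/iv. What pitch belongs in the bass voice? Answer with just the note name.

F#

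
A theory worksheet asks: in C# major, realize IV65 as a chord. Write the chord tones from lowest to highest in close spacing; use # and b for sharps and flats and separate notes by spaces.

In C# major, the fourth degree is F#, and the diatonic chord built there is a major seventh chord.
That chord is spelled F#-A#-C#-E#.
The figured bass 65 indicates first inversion, placing the third (A#) in the bass: A#-C#-E#-F#.

A# C# E# F#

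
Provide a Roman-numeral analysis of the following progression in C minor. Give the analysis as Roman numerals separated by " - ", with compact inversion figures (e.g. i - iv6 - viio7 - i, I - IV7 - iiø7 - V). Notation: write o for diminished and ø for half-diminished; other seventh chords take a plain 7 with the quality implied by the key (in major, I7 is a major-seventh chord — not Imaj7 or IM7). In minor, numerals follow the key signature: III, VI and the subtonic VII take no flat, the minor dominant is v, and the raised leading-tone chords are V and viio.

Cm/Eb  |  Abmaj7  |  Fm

i6 - VI7 - iv

Cm/Eb: root C is the tonic; minor triad there is i6.
Abmaj7: major seventh chord on Ab = scale degree 6 → VI7.
Fm: minor triad on F = scale degree 4 → iv.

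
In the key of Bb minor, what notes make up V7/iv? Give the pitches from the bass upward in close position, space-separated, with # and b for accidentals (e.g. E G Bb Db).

Bb D F Ab

The slash means an applied dominant: we want the dominant of iv. In Bb minor, iv is Eb minor, and its dominant is built on Bb.
Building a dominant seventh chord on Bb gives Bb-D-F-Ab.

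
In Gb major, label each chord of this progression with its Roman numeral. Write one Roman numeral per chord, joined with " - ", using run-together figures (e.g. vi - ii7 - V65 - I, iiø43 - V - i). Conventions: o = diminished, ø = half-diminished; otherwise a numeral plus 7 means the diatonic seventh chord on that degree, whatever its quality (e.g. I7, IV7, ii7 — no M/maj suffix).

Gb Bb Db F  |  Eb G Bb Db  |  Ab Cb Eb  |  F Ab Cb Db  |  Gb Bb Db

I7 - V7/ii - ii - V65 - I

Gb-Bb-Db-F has root Gb, degree 1 in Gb major, so I7.
Eb-G-Bb-Db: a dominant seventh chord on Eb, the applied dominant of ii → V7/ii.
Ab-Cb-Eb: minor triad on Ab = scale degree 2 → ii.
F-Ab-Cb-Db: root Db is the dominant; dominant seventh chord there is V65.
Gb-Bb-Db has root Gb, degree 1 in Gb major, so I.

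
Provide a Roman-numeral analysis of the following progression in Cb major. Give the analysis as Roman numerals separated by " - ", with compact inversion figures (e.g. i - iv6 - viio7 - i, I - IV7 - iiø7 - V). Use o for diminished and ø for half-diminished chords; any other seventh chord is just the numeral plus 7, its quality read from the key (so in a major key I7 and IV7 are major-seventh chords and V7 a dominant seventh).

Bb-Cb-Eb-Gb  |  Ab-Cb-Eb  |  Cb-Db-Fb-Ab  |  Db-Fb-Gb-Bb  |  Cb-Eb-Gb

I42 - vi - ii42 - V43 - I

Bb-Cb-Eb-Gb has root Cb, degree 1 in Cb major, so I42.
Ab-Cb-Eb: minor triad on Ab = scale degree 6 → vi.
Cb-Db-Fb-Ab has root Db, degree 2 in Cb major, so ii42.
Db-Fb-Gb-Bb has root Gb, degree 5 in Cb major, so V43.
Cb-Eb-Gb: major triad on Cb = scale degree 1 → I.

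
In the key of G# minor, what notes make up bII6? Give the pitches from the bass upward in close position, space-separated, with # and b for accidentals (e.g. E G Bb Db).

C# E A

bII6 is the Neapolitan sixth — a major triad on the lowered second degree, here in its customary first inversion. In G# minor that root is A.
So the chord is A-C#-E.
With the 6 figure the chord is in first inversion; from the bass C# upward in close position it reads C#-E-A.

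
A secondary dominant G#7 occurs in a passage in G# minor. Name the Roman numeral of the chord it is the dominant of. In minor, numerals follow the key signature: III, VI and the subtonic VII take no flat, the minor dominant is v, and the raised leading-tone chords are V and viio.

iv

The chord is a dominant seventh chord on G#.
A dominant resolves down a perfect fifth: G# → C#. In G# minor, C# is scale degree 4, i.e. iv.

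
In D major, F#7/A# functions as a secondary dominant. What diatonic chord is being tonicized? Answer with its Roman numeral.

vi

The chord is a dominant seventh chord on F#.
A dominant resolves down a perfect fifth: F# → B. In D major, B is scale degree 6, i.e. vi.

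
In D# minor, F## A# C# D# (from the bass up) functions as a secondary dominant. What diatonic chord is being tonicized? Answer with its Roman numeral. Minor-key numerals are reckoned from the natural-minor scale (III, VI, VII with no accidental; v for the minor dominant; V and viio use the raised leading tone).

iv

The chord is a dominant seventh chord on D#.
A dominant resolves down a perfect fifth: D# → G#. In D# minor, G# is scale degree 4, i.e. iv.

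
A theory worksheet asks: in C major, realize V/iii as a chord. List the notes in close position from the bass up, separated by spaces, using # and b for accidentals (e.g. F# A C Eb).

B D# F#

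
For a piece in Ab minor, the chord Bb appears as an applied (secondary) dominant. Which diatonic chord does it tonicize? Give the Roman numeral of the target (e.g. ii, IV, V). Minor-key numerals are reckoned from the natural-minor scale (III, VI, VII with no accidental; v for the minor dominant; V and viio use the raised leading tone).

V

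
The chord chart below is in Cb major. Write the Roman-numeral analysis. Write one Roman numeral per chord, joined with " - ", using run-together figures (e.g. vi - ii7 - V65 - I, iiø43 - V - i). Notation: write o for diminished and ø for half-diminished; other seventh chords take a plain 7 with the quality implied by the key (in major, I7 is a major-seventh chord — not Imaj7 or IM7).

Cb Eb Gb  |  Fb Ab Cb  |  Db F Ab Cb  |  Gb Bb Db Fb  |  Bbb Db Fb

Cb-Eb-Gb has root Cb, degree 1 in Cb major, so I.
Fb-Ab-Cb: major triad on Fb = scale degree 4 → IV.
Db-F-Ab-Cb is the secondary dominant of V (dominant seventh chord on Db): V7/V.
Gb-Bb-Db-Fb: root Gb is the dominant; dominant seventh chord there is V7.
Bbb-Db-Fb: major triad on Bbb — chromatic; bVII (borrowed from the parallel minor).

I - IV - V7/V - V7 - bVII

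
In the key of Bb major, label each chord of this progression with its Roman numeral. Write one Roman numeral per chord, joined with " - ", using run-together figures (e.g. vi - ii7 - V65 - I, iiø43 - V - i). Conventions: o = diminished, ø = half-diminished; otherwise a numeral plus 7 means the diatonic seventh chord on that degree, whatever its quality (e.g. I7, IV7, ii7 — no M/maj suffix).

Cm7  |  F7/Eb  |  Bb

ii7 - V42 - I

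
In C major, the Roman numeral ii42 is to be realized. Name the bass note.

C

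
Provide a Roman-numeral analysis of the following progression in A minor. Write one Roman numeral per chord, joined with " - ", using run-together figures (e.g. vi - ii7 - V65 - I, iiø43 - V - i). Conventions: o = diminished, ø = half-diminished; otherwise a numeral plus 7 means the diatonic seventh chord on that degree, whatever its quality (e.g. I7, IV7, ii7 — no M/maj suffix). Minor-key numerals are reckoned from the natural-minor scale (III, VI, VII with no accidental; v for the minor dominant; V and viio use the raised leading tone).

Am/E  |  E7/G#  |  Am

i64 - V65 - i

Am/E: root A is the tonic; minor triad there is i64.
E7/G#: root E is the dominant; dominant seventh chord there is V65.
Am: minor triad on A = scale degree 1 → i.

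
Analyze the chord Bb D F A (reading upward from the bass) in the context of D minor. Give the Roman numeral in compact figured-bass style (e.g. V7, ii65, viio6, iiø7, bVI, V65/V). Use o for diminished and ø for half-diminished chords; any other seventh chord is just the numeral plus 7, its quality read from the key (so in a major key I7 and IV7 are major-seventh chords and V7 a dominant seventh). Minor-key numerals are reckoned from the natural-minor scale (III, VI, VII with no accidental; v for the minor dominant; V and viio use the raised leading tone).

VI7

Stacked in thirds the chord is Bb-D-F-A: a major seventh chord on Bb.
In D minor, Bb is the submediant; the diatonic major seventh chord there is VI7.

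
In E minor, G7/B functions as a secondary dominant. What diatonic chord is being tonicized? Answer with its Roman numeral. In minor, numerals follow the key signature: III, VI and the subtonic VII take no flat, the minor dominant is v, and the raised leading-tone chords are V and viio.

VI

The chord is a dominant seventh chord on G.
A dominant resolves down a perfect fifth: G → C. In E minor, C is scale degree 6, i.e. VI.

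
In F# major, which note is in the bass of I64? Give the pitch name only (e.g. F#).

C#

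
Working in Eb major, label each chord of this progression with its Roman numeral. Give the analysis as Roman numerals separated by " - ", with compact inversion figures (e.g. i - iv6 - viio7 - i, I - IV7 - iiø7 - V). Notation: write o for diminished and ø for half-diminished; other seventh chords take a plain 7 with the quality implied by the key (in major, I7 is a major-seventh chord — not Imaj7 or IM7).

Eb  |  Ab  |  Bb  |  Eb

I - IV - V - I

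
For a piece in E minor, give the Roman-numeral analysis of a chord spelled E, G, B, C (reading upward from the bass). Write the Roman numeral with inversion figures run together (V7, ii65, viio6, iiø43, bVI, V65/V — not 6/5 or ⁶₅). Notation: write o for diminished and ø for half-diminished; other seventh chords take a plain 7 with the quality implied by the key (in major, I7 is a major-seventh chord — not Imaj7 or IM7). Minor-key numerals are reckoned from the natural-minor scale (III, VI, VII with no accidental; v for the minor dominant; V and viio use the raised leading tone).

Stacked in thirds the chord is C-E-G-B: a major seventh chord on C.
C is scale degree 6 in E minor, and a major seventh chord on that degree is written VI7.
With E in the bass the chord is in first inversion, so the figured bass is 65.

VI65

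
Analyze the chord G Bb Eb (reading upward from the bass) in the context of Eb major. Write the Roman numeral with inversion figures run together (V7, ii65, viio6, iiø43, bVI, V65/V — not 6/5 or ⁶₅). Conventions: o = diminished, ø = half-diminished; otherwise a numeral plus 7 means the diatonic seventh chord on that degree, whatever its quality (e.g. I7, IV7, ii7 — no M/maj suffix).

I6

The pitches Eb-G-Bb form a major triad rooted on Eb.
Eb is scale degree 1 in Eb major, and a major triad on that degree is written I.
With G in the bass the chord is in first inversion, so the figured bass is 6.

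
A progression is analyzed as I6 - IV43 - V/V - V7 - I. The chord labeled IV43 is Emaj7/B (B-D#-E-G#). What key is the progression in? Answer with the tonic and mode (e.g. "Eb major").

B major

IV43 is given as B-D#-E-G# — a major seventh chord with root E.
If E is scale degree 4 and the mode makes that degree carry a major seventh chord, the tonic is B and the mode is major.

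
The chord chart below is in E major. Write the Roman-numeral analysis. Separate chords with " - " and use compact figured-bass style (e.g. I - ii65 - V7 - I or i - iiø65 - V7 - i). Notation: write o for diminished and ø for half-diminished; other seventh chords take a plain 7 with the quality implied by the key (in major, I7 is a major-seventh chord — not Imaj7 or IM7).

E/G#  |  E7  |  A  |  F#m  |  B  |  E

I6 - V7/IV - IV - ii - V - I

E/G#: major triad on E = scale degree 1 → I6.
E7: a dominant seventh chord on E, the applied dominant of IV → V7/IV.
A: root A is the subdominant; major triad there is IV.
F#m: minor triad on F# = scale degree 2 → ii.
B has root B, degree 5 in E major, so V.
E: major triad on E = scale degree 1 → I.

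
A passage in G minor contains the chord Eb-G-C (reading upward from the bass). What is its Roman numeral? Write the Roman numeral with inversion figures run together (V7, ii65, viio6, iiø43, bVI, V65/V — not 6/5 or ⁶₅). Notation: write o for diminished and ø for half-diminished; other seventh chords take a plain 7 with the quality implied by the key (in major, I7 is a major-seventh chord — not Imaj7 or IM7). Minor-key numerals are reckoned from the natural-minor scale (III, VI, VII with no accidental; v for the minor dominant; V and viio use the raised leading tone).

The pitches C-Eb-G form a minor triad rooted on C.
In G minor, C is the subdominant; the diatonic minor triad there is iv.
With Eb in the bass the chord is in first inversion, so the figured bass is 6.

iv6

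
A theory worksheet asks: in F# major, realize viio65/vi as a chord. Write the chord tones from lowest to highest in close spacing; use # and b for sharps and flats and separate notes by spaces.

viio65/vi is a secondary leading-tone chord. The target vi is D# in F# major; the applied chord is rooted a semitone below, on C##.
Building a fully diminished seventh chord on C## gives C##-E#-G#-B.
The figured bass 65 indicates first inversion, placing the third (E#) in the bass: E#-G#-B-C##.

E# G# B C##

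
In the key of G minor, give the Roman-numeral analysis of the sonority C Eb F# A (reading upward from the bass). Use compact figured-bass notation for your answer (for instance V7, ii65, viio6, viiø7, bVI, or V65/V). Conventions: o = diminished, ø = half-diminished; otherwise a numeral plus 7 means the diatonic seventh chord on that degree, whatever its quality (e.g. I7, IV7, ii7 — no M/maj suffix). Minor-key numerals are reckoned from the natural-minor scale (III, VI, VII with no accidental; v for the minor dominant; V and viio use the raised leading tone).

The pitches F#-A-C-Eb form a fully diminished seventh chord rooted on F#.
F# is scale degree 7 in G minor, and a fully diminished seventh chord on that degree is written viio7.
With C in the bass the chord is in second inversion, so the figured bass is 43.

viio43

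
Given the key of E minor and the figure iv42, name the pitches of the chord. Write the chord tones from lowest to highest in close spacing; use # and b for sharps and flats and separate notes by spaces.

G A C E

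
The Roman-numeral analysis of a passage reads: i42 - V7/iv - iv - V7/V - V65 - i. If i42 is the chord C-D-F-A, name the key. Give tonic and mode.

The chord Dm7/C is a minor seventh chord rooted on D; its label is i42.
If D is scale degree 1 and the mode makes that degree carry a minor seventh chord, the tonic is D and the mode is minor.

D minor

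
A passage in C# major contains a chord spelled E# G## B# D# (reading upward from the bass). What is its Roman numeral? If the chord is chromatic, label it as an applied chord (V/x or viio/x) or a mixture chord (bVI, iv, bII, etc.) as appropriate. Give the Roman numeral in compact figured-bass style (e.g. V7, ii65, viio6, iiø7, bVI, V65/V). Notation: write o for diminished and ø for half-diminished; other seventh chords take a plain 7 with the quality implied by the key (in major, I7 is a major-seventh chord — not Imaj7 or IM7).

Stacked in thirds the chord is E#-G##-B#-D#: a dominant seventh chord on E#.
E# is not a diatonic chord root with this quality in C# major, but it lies a perfect fifth above A# (vi), so the chord functions as an applied dominant of vi.

V7/vi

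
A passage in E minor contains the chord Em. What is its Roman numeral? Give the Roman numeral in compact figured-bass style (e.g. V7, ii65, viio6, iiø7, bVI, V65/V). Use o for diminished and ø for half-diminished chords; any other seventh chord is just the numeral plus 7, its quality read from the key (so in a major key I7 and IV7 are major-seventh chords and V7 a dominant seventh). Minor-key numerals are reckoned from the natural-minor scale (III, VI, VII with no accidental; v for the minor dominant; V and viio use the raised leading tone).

i

The pitches E-G-B form a minor triad rooted on E.
E is scale degree 1 in E minor, and a minor triad on that degree is written i.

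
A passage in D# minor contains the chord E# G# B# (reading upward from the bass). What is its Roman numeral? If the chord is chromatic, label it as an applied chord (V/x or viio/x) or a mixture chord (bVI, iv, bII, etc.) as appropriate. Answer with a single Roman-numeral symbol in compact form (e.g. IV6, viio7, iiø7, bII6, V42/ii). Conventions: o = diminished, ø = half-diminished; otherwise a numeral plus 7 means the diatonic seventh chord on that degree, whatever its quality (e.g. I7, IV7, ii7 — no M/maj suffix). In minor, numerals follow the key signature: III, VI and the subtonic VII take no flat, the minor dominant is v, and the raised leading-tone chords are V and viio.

Stacked in thirds the chord is E#-G#-B#: a minor triad on E#.
E# is the second degree of D# minor. This is the minor supertonic, borrowed from the parallel major (the Dorian ii).

ii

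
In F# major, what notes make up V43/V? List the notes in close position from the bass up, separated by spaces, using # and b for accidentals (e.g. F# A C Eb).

V43/V is a secondary dominant — the dominant seventh of V. V in F# major is C#, so the applied chord's root is G#, a perfect fifth above.
Building a dominant seventh chord on G# gives G#-B#-D#-F#.
With the 43 figure the chord is in second inversion; from the bass D# upward in close position it reads D#-F#-G#-B#.

D# F# G# B#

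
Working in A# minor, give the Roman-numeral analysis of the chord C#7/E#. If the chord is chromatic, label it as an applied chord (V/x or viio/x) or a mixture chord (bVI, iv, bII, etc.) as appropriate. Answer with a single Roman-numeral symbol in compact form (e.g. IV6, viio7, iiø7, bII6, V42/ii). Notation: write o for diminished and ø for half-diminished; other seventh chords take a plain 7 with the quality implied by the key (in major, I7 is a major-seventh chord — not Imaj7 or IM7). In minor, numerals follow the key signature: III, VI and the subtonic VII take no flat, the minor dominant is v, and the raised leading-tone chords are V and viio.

The pitches C#-E#-G#-B form a dominant seventh chord rooted on C#.
C# is not a diatonic chord root with this quality in A# minor, but it lies a perfect fifth above F# (VI), so the chord functions as an applied dominant of VI.
With E# in the bass the chord is in first inversion, so the figured bass is 65.

V65/VI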